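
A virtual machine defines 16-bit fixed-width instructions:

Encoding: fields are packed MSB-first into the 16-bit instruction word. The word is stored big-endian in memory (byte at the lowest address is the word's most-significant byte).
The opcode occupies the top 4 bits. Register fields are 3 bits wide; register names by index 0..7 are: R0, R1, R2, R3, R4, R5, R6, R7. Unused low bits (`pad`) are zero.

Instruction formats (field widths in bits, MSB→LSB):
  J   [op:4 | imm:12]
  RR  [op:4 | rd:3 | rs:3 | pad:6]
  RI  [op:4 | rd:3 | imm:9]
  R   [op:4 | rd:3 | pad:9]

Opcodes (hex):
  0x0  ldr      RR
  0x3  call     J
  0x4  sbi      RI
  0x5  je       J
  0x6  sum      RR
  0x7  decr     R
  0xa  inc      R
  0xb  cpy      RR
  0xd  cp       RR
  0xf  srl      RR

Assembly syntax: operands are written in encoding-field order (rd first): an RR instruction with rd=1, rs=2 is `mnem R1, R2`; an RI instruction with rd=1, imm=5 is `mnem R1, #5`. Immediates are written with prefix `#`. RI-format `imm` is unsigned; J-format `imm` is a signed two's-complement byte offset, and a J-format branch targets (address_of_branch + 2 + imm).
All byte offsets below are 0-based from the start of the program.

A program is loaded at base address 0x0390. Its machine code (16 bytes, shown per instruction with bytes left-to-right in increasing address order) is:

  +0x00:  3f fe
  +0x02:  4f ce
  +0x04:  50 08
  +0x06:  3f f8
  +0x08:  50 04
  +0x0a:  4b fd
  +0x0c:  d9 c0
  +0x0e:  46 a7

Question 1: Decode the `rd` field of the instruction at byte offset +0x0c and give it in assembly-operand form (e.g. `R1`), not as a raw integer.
off 0x0c: read d9 c0 as big → 0xd9c0
  opcode bits[15:12]=0xd: cp/RR
  rd: (w>>9)&0x7=0x4 → R4
  rs: (w>>6)&0x7=0x7 → R7

R4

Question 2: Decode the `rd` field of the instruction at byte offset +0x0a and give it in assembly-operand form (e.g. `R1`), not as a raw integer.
R5

@+0a  big-endian(4b fd) = 0x4bfd
  opcode bits[15:12]=0x4: sbi/RI
  rd: (w>>9)&0x7=0x5 → R5
  imm: (w>>0)&0x1ff=0x1fd → #509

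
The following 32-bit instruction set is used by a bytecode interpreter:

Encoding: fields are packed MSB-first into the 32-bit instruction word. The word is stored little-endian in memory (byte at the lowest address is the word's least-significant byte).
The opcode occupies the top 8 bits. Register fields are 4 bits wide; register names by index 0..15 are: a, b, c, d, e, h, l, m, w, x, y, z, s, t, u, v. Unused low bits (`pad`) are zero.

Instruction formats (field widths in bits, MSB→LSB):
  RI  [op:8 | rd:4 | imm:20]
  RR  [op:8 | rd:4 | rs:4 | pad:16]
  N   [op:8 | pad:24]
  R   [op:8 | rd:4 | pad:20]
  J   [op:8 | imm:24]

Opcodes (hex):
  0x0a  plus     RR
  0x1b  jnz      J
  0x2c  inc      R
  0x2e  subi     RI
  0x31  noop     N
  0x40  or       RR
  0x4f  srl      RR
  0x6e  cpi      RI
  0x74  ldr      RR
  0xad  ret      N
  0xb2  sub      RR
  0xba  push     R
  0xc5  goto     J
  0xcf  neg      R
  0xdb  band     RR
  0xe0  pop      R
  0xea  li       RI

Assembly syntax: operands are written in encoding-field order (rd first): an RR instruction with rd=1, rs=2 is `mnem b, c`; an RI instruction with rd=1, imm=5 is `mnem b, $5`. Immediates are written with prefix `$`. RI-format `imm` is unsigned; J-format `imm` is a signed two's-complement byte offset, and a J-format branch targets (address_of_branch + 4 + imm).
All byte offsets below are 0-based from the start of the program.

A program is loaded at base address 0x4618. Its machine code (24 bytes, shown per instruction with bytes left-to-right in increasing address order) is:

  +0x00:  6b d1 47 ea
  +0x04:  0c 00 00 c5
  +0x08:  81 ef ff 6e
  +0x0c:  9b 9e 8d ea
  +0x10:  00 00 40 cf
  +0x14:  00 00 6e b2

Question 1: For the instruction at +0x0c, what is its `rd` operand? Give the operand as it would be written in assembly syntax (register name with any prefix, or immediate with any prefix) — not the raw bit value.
[0c] 9b 9e 8d ea → 0xea8d9e9b
  opcode bits[31:24]=0xea: li/RI
  rd: (w>>20)&0xf=0x8 → w
  imm: (w>>0)&0xfffff=0xd9e9b → $892571

w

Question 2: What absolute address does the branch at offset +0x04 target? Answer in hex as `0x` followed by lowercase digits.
0x462c

+0x04: 0c 00 00 c5 ⇒ word 0xc500000c (little)
  op=0xc500000c>>24=0xc5 ⇒ goto (J)
  [23:0] imm=12 = $12
  target = base 0x4618 + off 0x04 + 4 + imm 12 = 0x462c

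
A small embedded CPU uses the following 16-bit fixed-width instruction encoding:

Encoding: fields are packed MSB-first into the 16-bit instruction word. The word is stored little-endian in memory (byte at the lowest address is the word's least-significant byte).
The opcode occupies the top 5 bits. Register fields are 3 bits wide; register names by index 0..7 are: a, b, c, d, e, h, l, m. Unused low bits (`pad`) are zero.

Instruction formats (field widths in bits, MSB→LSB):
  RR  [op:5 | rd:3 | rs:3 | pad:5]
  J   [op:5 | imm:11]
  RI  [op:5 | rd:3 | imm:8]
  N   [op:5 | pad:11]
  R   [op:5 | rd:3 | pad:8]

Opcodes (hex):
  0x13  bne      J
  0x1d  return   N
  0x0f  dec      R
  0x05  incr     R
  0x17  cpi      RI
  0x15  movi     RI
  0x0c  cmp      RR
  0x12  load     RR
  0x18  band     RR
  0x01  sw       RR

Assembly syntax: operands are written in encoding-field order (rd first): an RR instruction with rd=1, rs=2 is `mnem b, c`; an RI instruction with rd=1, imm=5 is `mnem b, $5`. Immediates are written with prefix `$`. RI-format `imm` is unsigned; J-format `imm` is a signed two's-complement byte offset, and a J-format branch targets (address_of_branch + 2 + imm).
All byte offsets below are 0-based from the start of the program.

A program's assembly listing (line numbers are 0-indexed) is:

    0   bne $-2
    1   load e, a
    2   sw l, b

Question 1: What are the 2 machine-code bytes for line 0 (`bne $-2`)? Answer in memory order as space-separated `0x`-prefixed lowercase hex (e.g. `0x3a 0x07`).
L0: bne op=0x13:5|imm=-2:11 ⇒ 0x9ffe ⇒ little fe 9f

0xfe 0x9f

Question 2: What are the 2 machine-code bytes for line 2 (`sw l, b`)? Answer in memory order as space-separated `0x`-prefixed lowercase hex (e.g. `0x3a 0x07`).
0x20 0x0e

L2: sw op=0x1:5|rd=6:3|rs=1:3|pad=0:5 ⇒ 0x0e20 ⇒ little 20 0e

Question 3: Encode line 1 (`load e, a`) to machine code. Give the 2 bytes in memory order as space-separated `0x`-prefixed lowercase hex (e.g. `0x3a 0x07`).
L1: load op=0x12:5|rd=4:3|rs=0:3|pad=0:5 ⇒ 0x9400 ⇒ little 00 94

0x00 0x94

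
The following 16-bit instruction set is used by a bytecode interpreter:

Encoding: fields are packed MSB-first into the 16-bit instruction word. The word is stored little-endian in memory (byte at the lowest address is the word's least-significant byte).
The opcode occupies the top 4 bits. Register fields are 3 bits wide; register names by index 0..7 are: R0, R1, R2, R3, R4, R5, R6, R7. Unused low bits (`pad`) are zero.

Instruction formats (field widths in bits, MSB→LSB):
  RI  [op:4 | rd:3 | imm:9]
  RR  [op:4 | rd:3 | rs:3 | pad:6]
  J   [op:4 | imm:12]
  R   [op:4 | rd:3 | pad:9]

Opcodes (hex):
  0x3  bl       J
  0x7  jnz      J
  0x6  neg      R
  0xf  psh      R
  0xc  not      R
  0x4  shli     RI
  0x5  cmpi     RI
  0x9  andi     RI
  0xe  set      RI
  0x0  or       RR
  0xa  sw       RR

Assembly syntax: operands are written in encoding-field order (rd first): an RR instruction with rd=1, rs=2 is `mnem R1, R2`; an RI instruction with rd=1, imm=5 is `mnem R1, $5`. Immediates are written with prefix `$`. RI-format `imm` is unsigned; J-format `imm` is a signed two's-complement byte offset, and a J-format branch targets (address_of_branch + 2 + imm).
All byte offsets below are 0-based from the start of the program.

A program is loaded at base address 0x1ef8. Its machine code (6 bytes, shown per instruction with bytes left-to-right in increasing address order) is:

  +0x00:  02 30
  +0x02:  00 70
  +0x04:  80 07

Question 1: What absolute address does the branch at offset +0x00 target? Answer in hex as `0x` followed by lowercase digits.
0x1efc

+0x00: 02 30 ⇒ word 0x3002 (little)
  op=0x3002>>12=0x3 ⇒ bl (J)
  imm@[11:0]=0x2 ⇒ $2
  target = base 0x1ef8 + off 0x00 + 2 + imm 2 = 0x1efc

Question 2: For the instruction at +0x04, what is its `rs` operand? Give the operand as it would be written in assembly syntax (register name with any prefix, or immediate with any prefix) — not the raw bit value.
+0x04: 80 07 ⇒ word 0x0780 (little)
  top 4b → 0x0 → or [RR]
  rd@[11:9]=0x3 ⇒ R3
  rs@[8:6]=0x6 ⇒ R6

R6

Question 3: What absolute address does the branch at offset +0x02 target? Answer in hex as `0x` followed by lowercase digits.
off 0x02: read 00 70 as little → 0x7000
  top 4b → 0x7 → jnz [J]
  imm: (w>>0)&0xfff=0x0 → $0
  target = base 0x1ef8 + off 0x02 + 2 + imm 0 = 0x1efc

0x1efc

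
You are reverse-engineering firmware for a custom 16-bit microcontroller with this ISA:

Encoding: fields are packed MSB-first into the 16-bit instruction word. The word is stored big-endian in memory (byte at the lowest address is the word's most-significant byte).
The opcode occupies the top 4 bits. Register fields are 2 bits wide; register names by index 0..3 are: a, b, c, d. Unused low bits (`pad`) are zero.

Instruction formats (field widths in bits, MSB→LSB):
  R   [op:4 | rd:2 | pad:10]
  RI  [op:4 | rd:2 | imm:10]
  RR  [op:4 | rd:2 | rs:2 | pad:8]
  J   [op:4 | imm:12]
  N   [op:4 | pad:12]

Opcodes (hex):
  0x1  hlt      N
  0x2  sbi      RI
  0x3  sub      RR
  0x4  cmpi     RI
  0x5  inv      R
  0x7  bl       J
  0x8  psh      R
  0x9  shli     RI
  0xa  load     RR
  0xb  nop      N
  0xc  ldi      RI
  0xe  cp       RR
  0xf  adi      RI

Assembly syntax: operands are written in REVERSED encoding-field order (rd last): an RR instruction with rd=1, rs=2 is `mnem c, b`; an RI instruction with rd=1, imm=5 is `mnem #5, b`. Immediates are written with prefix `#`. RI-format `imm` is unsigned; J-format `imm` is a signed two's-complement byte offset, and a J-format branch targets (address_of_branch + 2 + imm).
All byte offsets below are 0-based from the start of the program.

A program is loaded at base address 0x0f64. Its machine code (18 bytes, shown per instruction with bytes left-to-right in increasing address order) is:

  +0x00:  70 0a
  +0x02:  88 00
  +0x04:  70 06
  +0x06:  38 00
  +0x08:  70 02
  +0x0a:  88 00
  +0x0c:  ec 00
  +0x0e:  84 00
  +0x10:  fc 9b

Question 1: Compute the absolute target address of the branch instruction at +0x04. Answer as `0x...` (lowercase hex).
0x0f70

+0x04: 70 06 ⇒ word 0x7006 (big)
  op=0x7006>>12=0x7 ⇒ bl (J)
  imm@[11:0]=0x6 ⇒ #6
  target = base 0x0f64 + off 0x04 + 2 + imm 6 = 0x0f70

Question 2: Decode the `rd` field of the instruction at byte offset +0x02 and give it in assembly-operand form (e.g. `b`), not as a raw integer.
@+02  big-endian(88 00) = 0x8800
  opcode bits[15:12]=0x8: psh/R
  rd@[11:10]=0x2 ⇒ c

c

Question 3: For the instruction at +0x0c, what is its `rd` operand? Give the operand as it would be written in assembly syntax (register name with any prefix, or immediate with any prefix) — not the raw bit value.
d

off 0x0c: read ec 00 as big → 0xec00
  op=0xec00>>12=0xe ⇒ cp (RR)
  rd@[11:10]=0x3 ⇒ d
  rs@[9:8]=0x0 ⇒ a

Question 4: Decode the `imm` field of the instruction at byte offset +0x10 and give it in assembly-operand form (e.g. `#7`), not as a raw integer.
#155

@+10  big-endian(fc 9b) = 0xfc9b
  opcode bits[15:12]=0xf: adi/RI
  rd: (w>>10)&0x3=0x3 → d
  imm: (w>>0)&0x3ff=0x9b → #155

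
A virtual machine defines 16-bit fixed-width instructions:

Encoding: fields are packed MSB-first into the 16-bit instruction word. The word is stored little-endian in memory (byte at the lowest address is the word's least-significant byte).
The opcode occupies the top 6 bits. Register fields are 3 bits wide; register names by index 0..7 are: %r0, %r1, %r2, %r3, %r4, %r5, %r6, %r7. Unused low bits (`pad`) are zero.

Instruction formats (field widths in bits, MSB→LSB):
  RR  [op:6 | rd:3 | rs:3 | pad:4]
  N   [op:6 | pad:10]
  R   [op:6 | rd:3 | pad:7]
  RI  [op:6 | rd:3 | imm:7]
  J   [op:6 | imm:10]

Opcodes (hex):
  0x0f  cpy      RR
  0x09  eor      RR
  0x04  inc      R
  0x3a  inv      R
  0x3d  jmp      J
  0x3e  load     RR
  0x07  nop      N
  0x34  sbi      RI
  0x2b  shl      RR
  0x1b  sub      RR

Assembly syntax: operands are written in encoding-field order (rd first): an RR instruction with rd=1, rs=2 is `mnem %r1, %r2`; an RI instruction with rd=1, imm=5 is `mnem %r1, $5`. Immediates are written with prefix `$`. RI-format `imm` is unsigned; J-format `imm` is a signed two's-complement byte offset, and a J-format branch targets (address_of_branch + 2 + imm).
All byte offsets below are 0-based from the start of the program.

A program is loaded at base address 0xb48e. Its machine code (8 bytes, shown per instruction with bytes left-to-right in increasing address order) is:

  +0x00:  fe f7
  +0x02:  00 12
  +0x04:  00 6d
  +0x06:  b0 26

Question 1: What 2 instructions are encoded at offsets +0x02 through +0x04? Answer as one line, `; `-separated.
inc %r4; sub %r2, %r0

off 0x02: read 00 12 as little → 0x1200
  op=0x1200>>10=0x4 ⇒ inc (R)
  [9:7] rd=4 = %r4
off 0x04: read 00 6d as little → 0x6d00
  op=0x6d00>>10=0x1b ⇒ sub (RR)
  [9:7] rd=2 = %r2
  [6:4] rs=0 = %r0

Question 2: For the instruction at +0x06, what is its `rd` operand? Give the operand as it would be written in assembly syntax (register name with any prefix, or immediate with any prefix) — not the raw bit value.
%r5

@+06  little-endian(b0 26) = 0x26b0
  opcode bits[15:10]=0x9: eor/RR
  rd@[9:7]=0x5 ⇒ %r5
  rs@[6:4]=0x3 ⇒ %r3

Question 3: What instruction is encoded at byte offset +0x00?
jmp $-2

@+00  little-endian(fe f7) = 0xf7fe
  op=0xf7fe>>10=0x3d ⇒ jmp (J)
  imm@[9:0]=0x3fe (s10→-2) ⇒ $-2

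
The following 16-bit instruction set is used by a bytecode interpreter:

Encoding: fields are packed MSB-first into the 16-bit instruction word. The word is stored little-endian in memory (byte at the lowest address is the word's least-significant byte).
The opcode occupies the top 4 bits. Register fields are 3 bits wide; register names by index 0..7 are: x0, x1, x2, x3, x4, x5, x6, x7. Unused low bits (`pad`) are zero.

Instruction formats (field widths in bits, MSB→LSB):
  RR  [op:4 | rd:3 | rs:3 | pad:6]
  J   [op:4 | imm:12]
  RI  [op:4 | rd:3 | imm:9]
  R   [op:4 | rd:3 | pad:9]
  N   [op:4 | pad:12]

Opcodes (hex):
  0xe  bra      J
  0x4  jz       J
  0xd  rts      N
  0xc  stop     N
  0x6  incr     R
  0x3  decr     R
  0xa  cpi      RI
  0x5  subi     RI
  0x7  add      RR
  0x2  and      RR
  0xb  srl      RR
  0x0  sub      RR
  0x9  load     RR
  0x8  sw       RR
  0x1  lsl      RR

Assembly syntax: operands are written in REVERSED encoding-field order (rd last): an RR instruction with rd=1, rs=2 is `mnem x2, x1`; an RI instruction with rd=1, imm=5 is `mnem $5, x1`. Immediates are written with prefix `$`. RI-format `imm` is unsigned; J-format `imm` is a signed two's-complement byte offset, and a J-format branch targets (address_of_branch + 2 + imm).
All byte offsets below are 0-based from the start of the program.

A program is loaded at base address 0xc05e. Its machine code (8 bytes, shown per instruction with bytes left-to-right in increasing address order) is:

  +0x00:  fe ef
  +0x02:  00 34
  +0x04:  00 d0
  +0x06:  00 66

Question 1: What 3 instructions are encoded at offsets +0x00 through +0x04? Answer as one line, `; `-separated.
bra $-2; decr x2; rts

off 0x00: read fe ef as little → 0xeffe
  op=0xeffe>>12=0xe ⇒ bra (J)
  [11:0] imm=4094 (s12→-2) = $-2
off 0x02: read 00 34 as little → 0x3400
  op=0x3400>>12=0x3 ⇒ decr (R)
  [11:9] rd=2 = x2
off 0x04: read 00 d0 as little → 0xd000
  op=0xd000>>12=0xd ⇒ rts (N)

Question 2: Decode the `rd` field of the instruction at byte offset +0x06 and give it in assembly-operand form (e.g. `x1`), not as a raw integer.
+0x06: 00 66 ⇒ word 0x6600 (little)
  opcode bits[15:12]=0x6: incr/R
  rd: (w>>9)&0x7=0x3 → x3

x3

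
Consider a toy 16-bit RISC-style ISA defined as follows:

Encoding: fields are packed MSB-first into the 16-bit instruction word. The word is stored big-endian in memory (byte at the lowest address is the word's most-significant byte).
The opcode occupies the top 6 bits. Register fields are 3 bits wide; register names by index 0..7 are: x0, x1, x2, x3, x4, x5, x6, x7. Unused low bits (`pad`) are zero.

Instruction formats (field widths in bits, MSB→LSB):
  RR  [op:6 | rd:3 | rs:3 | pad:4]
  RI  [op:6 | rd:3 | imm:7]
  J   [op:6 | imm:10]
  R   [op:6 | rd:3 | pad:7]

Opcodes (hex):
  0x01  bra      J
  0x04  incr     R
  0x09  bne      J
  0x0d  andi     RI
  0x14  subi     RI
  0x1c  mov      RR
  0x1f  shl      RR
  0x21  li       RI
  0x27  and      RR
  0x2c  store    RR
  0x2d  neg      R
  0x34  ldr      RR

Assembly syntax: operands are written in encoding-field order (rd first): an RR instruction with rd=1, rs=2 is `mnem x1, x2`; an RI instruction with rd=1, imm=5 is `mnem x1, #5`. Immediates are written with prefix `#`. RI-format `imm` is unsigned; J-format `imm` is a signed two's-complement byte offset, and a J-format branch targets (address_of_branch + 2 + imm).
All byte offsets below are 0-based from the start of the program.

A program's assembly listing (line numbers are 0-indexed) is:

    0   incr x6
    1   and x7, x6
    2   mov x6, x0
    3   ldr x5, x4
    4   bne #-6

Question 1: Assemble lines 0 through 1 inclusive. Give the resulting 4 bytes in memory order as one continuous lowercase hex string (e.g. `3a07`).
0. incr fields op=0x4:6|rd=6:3|pad=0:7 → word 1300h → 13 00
1. and fields op=0x27:6|rd=7:3|rs=6:3|pad=0:4 → word 9fe0h → 9f e0

13009fe0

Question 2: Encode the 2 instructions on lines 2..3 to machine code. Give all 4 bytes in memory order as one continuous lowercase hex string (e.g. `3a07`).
7300d2c0

2. mov fields op=0x1c:6|rd=6:3|rs=0:3|pad=0:4 → word 7300h → 73 00
3. ldr fields op=0x34:6|rd=5:3|rs=4:3|pad=0:4 → word d2c0h → d2 c0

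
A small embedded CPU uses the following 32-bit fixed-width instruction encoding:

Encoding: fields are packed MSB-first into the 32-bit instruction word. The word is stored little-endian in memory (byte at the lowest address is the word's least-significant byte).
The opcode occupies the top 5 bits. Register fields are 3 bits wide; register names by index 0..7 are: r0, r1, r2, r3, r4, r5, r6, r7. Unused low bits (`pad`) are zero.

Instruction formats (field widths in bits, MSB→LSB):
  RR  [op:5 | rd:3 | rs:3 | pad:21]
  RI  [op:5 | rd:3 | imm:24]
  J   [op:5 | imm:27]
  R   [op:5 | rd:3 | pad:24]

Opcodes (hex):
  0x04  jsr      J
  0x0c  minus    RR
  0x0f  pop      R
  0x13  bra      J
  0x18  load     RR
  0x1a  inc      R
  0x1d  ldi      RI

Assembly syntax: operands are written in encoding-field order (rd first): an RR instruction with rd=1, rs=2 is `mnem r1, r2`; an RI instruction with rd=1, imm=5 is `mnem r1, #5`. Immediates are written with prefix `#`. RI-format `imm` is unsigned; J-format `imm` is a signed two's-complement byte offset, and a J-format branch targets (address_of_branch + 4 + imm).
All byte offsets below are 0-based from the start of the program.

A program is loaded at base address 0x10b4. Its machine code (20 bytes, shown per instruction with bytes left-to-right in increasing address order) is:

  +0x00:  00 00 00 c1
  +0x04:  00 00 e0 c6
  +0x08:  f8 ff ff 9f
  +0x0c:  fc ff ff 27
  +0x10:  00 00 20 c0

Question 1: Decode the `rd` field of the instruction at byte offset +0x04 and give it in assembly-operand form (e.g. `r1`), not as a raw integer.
r6

off 0x04: read 00 00 e0 c6 as little → 0xc6e00000
  opcode bits[31:27]=0x18: load/RR
  rd: (w>>24)&0x7=0x6 → r6
  rs: (w>>21)&0x7=0x7 → r7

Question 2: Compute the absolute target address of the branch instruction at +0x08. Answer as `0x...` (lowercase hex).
0x10b8

[08] f8 ff ff 9f → 0x9ffffff8
  opcode bits[31:27]=0x13: bra/J
  imm: (w>>0)&0x7ffffff=0x7fffff8 (s27→-8) → #-8
  target = base 0x10b4 + off 0x08 + 4 + imm -8 = 0x10b8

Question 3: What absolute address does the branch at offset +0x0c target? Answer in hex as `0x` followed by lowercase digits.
0x10c0

+0x0c: fc ff ff 27 ⇒ word 0x27fffffc (little)
  op=0x27fffffc>>27=0x4 ⇒ jsr (J)
  [26:0] imm=134217724 (s27→-4) = #-4
  target = base 0x10b4 + off 0x0c + 4 + imm -4 = 0x10c0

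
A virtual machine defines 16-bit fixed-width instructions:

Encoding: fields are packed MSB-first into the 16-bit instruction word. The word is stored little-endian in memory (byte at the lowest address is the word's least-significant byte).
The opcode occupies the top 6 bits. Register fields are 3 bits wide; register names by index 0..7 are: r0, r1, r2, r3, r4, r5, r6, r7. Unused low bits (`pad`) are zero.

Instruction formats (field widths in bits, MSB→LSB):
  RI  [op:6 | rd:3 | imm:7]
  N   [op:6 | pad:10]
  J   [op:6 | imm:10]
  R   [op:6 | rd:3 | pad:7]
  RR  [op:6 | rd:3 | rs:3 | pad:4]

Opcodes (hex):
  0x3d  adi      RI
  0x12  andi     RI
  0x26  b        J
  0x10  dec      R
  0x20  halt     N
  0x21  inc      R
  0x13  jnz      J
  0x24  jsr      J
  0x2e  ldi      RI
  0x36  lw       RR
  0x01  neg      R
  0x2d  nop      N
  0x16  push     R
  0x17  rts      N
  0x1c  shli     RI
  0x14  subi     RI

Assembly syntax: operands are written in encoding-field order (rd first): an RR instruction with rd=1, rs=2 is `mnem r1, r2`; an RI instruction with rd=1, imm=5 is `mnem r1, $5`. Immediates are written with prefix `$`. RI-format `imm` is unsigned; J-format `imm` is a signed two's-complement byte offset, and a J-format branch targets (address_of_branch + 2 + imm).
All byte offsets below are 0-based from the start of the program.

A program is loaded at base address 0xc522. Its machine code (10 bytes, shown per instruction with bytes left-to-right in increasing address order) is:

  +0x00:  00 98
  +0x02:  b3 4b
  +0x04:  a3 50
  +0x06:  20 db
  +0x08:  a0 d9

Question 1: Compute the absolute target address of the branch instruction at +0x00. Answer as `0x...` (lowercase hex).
0xc524

+0x00: 00 98 ⇒ word 0x9800 (little)
  opcode bits[15:10]=0x26: b/J
  [9:0] imm=0 = $0
  target = base 0xc522 + off 0x00 + 2 + imm 0 = 0xc524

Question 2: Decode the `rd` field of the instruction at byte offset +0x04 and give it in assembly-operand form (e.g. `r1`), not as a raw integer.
+0x04: a3 50 ⇒ word 0x50a3 (little)
  top 6b → 0x14 → subi [RI]
  rd: (w>>7)&0x7=0x1 → r1
  imm: (w>>0)&0x7f=0x23 → $35

r1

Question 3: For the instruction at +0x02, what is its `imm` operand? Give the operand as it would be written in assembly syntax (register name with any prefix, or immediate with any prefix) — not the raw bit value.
@+02  little-endian(b3 4b) = 0x4bb3
  top 6b → 0x12 → andi [RI]
  rd: (w>>7)&0x7=0x7 → r7
  imm: (w>>0)&0x7f=0x33 → $51

$51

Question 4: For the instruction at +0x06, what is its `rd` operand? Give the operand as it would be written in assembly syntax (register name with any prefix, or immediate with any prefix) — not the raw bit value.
r6

@+06  little-endian(20 db) = 0xdb20
  top 6b → 0x36 → lw [RR]
  rd@[9:7]=0x6 ⇒ r6
  rs@[6:4]=0x2 ⇒ r2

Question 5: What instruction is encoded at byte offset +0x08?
@+08  little-endian(a0 d9) = 0xd9a0
  op=0xd9a0>>10=0x36 ⇒ lw (RR)
  rd@[9:7]=0x3 ⇒ r3
  rs@[6:4]=0x2 ⇒ r2

lw r3, r2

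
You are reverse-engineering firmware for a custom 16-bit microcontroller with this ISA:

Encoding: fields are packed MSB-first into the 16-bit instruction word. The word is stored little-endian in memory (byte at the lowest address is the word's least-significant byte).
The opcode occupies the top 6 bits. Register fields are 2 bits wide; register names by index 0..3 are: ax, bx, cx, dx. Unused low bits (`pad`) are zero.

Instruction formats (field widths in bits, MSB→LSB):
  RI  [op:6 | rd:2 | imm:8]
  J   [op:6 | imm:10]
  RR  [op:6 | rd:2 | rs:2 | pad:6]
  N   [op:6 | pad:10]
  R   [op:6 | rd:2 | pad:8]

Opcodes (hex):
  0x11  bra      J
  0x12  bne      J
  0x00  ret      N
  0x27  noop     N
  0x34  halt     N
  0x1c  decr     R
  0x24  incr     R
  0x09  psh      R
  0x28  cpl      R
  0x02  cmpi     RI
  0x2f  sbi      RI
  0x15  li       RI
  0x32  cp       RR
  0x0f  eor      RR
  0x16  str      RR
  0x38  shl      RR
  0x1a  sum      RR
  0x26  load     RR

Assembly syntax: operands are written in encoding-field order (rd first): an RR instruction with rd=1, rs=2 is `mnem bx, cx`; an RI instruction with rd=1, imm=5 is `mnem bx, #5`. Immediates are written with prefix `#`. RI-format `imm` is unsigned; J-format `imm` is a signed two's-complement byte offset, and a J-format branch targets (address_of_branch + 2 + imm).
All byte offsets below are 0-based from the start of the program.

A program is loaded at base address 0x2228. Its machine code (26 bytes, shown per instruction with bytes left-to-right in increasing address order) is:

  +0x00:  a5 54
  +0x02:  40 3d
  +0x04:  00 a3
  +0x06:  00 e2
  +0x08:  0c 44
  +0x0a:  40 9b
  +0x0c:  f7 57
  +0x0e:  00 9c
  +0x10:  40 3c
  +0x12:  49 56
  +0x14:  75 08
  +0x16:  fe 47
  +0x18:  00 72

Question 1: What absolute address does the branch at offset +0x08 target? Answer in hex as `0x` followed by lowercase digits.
@+08  little-endian(0c 44) = 0x440c
  op=0x440c>>10=0x11 ⇒ bra (J)
  imm: (w>>0)&0x3ff=0xc → #12
  target = base 0x2228 + off 0x08 + 2 + imm 12 = 0x223e

0x223e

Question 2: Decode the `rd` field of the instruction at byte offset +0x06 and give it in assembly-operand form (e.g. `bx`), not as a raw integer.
[06] 00 e2 → 0xe200
  top 6b → 0x38 → shl [RR]
  [9:8] rd=2 = cx
  [7:6] rs=0 = ax

cx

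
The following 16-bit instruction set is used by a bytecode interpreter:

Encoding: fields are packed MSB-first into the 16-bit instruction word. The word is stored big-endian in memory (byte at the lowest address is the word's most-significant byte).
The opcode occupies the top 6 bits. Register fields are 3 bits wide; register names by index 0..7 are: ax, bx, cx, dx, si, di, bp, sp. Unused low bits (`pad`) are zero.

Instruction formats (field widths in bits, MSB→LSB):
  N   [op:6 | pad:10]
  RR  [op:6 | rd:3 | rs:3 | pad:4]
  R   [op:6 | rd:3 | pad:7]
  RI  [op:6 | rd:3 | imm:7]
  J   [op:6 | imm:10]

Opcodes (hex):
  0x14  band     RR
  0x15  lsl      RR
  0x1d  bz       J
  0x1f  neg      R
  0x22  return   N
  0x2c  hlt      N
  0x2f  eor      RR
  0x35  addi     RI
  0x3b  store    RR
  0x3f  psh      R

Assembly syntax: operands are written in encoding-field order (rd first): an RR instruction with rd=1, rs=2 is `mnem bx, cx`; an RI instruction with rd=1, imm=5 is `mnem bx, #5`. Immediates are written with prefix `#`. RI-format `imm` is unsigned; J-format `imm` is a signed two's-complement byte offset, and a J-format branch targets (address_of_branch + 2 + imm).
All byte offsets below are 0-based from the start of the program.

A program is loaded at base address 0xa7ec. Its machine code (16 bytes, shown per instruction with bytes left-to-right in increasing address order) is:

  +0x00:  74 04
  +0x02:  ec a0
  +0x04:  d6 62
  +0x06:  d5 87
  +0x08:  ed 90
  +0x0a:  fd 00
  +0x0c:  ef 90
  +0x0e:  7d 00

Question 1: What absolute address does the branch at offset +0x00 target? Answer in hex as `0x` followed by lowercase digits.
0xa7f2

[00] 74 04 → 0x7404
  top 6b → 0x1d → bz [J]
  [9:0] imm=4 = #4
  target = base 0xa7ec + off 0x00 + 2 + imm 4 = 0xa7f2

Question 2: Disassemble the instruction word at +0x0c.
store sp, bx

@+0c  big-endian(ef 90) = 0xef90
  top 6b → 0x3b → store [RR]
  rd@[9:7]=0x7 ⇒ sp
  rs@[6:4]=0x1 ⇒ bx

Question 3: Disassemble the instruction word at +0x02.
store bx, cx

@+02  big-endian(ec a0) = 0xeca0
  opcode bits[15:10]=0x3b: store/RR
  rd: (w>>7)&0x7=0x1 → bx
  rs: (w>>4)&0x7=0x2 → cx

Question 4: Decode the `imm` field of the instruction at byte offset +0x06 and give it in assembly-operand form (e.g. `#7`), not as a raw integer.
@+06  big-endian(d5 87) = 0xd587
  op=0xd587>>10=0x35 ⇒ addi (RI)
  rd@[9:7]=0x3 ⇒ dx
  imm@[6:0]=0x7 ⇒ #7

#7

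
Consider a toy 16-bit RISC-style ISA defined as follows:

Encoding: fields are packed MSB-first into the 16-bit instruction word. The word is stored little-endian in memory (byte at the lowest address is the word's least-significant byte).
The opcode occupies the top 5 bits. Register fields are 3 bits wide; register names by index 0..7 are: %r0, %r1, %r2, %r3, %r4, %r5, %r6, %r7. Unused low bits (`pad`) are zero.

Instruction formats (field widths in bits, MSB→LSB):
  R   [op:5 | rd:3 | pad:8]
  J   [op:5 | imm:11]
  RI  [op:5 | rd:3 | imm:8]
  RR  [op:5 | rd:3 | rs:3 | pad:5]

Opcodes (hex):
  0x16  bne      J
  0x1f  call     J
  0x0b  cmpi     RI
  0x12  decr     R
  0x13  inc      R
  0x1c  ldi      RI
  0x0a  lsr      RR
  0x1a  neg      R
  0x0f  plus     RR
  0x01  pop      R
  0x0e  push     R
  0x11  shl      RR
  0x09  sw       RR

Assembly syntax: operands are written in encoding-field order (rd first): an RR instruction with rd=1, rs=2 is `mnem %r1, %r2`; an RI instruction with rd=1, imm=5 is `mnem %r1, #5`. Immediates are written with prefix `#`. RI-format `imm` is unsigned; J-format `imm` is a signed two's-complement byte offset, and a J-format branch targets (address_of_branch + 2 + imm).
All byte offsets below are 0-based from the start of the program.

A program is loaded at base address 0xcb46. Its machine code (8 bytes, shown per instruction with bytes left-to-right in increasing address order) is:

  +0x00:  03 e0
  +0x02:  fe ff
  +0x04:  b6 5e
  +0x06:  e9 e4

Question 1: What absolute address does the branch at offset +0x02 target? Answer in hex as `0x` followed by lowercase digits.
off 0x02: read fe ff as little → 0xfffe
  top 5b → 0x1f → call [J]
  imm@[10:0]=0x7fe (s11→-2) ⇒ #-2
  target = base 0xcb46 + off 0x02 + 2 + imm -2 = 0xcb48

0xcb48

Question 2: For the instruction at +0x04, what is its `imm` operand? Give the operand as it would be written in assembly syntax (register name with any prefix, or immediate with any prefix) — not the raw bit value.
#182

off 0x04: read b6 5e as little → 0x5eb6
  op=0x5eb6>>11=0xb ⇒ cmpi (RI)
  [10:8] rd=6 = %r6
  [7:0] imm=182 = #182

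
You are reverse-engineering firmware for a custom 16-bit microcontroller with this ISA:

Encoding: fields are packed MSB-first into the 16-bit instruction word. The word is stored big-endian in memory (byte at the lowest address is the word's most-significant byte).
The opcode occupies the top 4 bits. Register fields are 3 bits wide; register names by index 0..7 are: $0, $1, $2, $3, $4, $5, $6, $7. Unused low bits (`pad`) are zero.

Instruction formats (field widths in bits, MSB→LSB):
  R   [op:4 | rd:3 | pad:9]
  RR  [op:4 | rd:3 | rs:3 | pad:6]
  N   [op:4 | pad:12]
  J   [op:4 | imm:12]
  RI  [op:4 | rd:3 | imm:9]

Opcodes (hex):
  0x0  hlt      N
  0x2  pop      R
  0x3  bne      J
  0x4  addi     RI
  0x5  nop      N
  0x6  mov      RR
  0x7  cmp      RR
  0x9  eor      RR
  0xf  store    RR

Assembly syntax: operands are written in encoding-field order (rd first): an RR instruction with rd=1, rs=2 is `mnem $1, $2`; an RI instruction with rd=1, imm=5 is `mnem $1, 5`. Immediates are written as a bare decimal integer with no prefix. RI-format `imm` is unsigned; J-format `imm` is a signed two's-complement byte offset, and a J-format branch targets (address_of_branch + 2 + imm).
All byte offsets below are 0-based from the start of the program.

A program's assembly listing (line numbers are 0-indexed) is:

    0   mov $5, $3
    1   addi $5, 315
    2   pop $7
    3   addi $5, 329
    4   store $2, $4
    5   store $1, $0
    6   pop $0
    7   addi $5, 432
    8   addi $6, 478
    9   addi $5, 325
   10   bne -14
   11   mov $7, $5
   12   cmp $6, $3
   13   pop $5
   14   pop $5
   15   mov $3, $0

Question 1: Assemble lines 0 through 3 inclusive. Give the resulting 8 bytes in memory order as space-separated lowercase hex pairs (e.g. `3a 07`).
line 0 (mov): pack op=0x6:4|rd=5:3|rs=3:3|pad=0:6 = 0x6ac0; big→ 6a c0
line 1 (addi): pack op=0x4:4|rd=5:3|imm=315:9 = 0x4b3b; big→ 4b 3b
line 2 (pop): pack op=0x2:4|rd=7:3|pad=0:9 = 0x2e00; big→ 2e 00
line 3 (addi): pack op=0x4:4|rd=5:3|imm=329:9 = 0x4b49; big→ 4b 49

6a c0 4b 3b 2e 00 4b 49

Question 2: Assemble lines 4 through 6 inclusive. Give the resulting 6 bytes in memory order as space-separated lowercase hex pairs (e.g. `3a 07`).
L4: store op=0xf:4|rd=2:3|rs=4:3|pad=0:6 ⇒ 0xf500 ⇒ big f5 00
L5: store op=0xf:4|rd=1:3|rs=0:3|pad=0:6 ⇒ 0xf200 ⇒ big f2 00
L6: pop op=0x2:4|rd=0:3|pad=0:9 ⇒ 0x2000 ⇒ big 20 00

f5 00 f2 00 20 00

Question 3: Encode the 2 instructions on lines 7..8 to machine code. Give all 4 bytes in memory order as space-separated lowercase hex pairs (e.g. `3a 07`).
L7: addi op=0x4:4|rd=5:3|imm=432:9 ⇒ 0x4bb0 ⇒ big 4b b0
L8: addi op=0x4:4|rd=6:3|imm=478:9 ⇒ 0x4dde ⇒ big 4d de

4b b0 4d de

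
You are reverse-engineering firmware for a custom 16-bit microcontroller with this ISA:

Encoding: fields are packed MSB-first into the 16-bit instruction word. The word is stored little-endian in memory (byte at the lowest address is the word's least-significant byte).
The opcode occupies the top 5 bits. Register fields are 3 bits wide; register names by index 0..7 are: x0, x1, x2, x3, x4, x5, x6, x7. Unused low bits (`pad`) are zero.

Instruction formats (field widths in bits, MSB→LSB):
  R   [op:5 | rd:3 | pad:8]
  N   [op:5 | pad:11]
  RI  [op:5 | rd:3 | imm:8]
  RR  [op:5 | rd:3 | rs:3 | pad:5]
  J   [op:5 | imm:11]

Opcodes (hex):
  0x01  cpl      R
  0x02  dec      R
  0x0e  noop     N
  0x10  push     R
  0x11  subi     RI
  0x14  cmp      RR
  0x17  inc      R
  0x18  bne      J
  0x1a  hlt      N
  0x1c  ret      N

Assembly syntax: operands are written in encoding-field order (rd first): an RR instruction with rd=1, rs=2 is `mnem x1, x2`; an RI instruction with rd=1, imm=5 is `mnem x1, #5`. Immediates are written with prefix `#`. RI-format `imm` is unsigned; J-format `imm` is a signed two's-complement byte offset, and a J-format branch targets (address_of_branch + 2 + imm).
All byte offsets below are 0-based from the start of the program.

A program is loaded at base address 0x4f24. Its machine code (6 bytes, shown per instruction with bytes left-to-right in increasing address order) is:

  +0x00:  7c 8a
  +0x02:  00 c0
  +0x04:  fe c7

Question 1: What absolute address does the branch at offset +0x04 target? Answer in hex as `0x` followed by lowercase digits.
0x4f28

+0x04: fe c7 ⇒ word 0xc7fe (little)
  opcode bits[15:11]=0x18: bne/J
  imm: (w>>0)&0x7ff=0x7fe (s11→-2) → #-2
  target = base 0x4f24 + off 0x04 + 2 + imm -2 = 0x4f28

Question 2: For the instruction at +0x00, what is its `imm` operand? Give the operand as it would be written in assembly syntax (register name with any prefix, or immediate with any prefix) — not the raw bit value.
#124

@+00  little-endian(7c 8a) = 0x8a7c
  op=0x8a7c>>11=0x11 ⇒ subi (RI)
  [10:8] rd=2 = x2
  [7:0] imm=124 = #124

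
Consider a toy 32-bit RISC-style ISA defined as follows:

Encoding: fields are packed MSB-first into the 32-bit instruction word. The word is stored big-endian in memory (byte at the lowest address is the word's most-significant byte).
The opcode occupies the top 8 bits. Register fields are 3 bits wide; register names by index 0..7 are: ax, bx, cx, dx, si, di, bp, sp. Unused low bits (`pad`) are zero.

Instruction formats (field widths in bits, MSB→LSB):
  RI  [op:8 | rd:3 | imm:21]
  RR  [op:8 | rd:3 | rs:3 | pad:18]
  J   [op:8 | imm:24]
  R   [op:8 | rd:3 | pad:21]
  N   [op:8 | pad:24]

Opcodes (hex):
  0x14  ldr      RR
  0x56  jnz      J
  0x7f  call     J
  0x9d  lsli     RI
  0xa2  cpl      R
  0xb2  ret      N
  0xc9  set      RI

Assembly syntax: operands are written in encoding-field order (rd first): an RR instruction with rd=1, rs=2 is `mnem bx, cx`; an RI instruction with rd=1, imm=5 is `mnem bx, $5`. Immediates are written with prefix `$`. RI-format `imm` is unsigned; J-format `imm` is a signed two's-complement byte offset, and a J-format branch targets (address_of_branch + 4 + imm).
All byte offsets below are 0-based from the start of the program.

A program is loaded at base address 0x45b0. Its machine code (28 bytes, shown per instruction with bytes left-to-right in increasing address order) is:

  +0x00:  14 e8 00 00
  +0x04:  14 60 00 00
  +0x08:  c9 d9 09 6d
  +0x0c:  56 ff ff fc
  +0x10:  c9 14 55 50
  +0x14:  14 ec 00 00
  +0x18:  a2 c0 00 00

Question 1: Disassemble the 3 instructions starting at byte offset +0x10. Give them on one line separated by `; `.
set ax, $1332560; ldr sp, dx; cpl bp

[10] c9 14 55 50 → 0xc9145550
  opcode bits[31:24]=0xc9: set/RI
  rd@[23:21]=0x0 ⇒ ax
  imm@[20:0]=0x145550 ⇒ $1332560
[14] 14 ec 00 00 → 0x14ec0000
  opcode bits[31:24]=0x14: ldr/RR
  rd@[23:21]=0x7 ⇒ sp
  rs@[20:18]=0x3 ⇒ dx
[18] a2 c0 00 00 → 0xa2c00000
  opcode bits[31:24]=0xa2: cpl/R
  rd@[23:21]=0x6 ⇒ bp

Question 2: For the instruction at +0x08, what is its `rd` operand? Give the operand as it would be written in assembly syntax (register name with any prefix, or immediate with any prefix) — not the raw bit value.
@+08  big-endian(c9 d9 09 6d) = 0xc9d9096d
  op=0xc9d9096d>>24=0xc9 ⇒ set (RI)
  [23:21] rd=6 = bp
  [20:0] imm=1640813 = $1640813

bp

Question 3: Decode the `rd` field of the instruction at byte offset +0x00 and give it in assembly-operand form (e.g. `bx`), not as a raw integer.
+0x00: 14 e8 00 00 ⇒ word 0x14e80000 (big)
  top 8b → 0x14 → ldr [RR]
  rd: (w>>21)&0x7=0x7 → sp
  rs: (w>>18)&0x7=0x2 → cx

sp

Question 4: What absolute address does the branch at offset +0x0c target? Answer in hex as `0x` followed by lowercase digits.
+0x0c: 56 ff ff fc ⇒ word 0x56fffffc (big)
  top 8b → 0x56 → jnz [J]
  imm@[23:0]=0xfffffc (s24→-4) ⇒ $-4
  target = base 0x45b0 + off 0x0c + 4 + imm -4 = 0x45bc

0x45bc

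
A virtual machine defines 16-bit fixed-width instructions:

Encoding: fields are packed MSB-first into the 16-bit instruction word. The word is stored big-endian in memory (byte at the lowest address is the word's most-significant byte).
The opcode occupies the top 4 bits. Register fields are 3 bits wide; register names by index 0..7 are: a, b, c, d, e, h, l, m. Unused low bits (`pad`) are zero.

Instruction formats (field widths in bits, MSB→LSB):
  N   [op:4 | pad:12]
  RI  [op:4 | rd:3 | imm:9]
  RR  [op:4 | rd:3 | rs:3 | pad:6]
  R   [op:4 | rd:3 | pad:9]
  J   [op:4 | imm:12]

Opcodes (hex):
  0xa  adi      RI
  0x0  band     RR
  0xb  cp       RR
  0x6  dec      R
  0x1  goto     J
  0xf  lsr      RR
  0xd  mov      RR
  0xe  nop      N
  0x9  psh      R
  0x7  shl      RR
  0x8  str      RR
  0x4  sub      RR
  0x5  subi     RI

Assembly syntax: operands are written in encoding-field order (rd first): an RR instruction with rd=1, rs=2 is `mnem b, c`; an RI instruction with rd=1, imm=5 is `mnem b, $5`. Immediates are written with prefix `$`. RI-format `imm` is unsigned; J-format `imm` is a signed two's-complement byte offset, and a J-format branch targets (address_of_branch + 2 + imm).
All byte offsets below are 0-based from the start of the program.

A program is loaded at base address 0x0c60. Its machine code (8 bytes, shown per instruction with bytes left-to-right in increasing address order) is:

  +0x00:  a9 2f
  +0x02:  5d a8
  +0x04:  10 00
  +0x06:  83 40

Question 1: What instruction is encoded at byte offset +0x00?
@+00  big-endian(a9 2f) = 0xa92f
  op=0xa92f>>12=0xa ⇒ adi (RI)
  rd@[11:9]=0x4 ⇒ e
  imm@[8:0]=0x12f ⇒ $303

adi e, $303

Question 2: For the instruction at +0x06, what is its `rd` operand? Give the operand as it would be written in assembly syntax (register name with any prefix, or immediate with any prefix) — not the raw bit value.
b

[06] 83 40 → 0x8340
  top 4b → 0x8 → str [RR]
  [11:9] rd=1 = b
  [8:6] rs=5 = h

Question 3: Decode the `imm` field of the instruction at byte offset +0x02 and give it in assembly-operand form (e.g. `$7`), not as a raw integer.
[02] 5d a8 → 0x5da8
  top 4b → 0x5 → subi [RI]
  rd@[11:9]=0x6 ⇒ l
  imm@[8:0]=0x1a8 ⇒ $424

$424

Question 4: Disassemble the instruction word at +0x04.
+0x04: 10 00 ⇒ word 0x1000 (big)
  top 4b → 0x1 → goto [J]
  [11:0] imm=0 = $0

goto $0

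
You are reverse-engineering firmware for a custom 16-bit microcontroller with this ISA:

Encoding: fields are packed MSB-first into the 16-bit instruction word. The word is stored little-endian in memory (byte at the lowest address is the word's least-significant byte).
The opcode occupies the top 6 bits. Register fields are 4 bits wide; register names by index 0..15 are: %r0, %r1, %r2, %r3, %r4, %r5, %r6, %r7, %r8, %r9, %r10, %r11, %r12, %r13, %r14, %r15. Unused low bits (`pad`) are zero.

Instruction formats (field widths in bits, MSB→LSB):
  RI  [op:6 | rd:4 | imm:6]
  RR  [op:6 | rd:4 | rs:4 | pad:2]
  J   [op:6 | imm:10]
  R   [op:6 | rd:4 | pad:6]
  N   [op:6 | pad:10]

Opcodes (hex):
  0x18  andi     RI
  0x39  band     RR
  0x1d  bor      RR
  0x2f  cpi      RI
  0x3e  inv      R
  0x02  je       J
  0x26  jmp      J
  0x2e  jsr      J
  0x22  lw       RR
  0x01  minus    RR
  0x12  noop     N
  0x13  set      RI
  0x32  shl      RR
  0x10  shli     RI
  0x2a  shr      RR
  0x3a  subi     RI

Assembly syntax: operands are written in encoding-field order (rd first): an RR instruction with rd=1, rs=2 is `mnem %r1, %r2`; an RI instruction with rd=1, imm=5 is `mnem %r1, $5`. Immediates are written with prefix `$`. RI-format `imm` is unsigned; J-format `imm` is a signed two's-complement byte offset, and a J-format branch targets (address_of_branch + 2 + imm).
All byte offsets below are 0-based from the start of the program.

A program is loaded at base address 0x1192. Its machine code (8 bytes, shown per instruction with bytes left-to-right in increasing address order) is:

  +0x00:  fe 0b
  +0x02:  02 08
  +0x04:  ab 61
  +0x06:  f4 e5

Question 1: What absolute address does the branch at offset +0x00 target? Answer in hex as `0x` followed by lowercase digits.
@+00  little-endian(fe 0b) = 0x0bfe
  opcode bits[15:10]=0x2: je/J
  imm: (w>>0)&0x3ff=0x3fe (s10→-2) → $-2
  target = base 0x1192 + off 0x00 + 2 + imm -2 = 0x1192

0x1192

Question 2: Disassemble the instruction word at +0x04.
+0x04: ab 61 ⇒ word 0x61ab (little)
  opcode bits[15:10]=0x18: andi/RI
  rd: (w>>6)&0xf=0x6 → %r6
  imm: (w>>0)&0x3f=0x2b → $43

andi %r6, $43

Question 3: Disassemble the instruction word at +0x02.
je $2

+0x02: 02 08 ⇒ word 0x0802 (little)
  top 6b → 0x2 → je [J]
  [9:0] imm=2 = $2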